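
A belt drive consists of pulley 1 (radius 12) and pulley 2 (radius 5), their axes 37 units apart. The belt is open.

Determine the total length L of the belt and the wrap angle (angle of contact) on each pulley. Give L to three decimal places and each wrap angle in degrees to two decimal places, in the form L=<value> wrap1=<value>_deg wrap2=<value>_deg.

L=128.735 wrap1=201.81_deg wrap2=158.19_deg

open belt: β = asin((r2−r1)/C) = asin(-7/37) = -10.9055°
wrap1 = π − 2β = 201.8109°
wrap2 = π + 2β = 158.1891°
tangent length = C·cosβ = 36.3318
L = r1·wrap1 + r2·wrap2 + 2·C·cosβ = 12·3.5223 + 5·2.7609 + 2·36.3318 = 128.7354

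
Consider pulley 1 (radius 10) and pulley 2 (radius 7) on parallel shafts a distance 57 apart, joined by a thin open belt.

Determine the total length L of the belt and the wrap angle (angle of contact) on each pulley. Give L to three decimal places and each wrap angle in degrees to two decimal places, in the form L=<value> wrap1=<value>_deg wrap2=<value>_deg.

L=167.565 wrap1=186.03_deg wrap2=173.97_deg

open belt: β = asin((r2−r1)/C) = asin(-3/57) = -3.0170°
wrap1 = π − 2β = 186.0339°
wrap2 = π + 2β = 173.9661°
tangent length = C·cosβ = 56.9210
L = r1·wrap1 + r2·wrap2 + 2·C·cosβ = 10·3.2469 + 7·3.0363 + 2·56.9210 = 167.5650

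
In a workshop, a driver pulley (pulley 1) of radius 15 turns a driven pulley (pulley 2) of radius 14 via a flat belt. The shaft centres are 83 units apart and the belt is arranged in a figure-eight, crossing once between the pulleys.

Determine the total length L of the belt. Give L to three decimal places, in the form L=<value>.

L=267.346

crossed belt: β = asin((r1+r2)/C) = asin(29/83) = 20.4505°
wrap1 = wrap2 = π + 2β = 220.9009°
tangent length = C·cosβ = 77.7689
L = (r1+r2)·wrap + 2·C·cosβ = 29·3.8554 + 2·77.7689 = 267.3458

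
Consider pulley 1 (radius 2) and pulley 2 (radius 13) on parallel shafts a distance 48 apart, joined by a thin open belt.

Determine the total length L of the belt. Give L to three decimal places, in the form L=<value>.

L=145.656

open belt: β = asin((r2−r1)/C) = asin(11/48) = 13.2480°
wrap1 = π − 2β = 153.5040°
wrap2 = π + 2β = 206.4960°
tangent length = C·cosβ = 46.7226
L = r1·wrap1 + r2·wrap2 + 2·C·cosβ = 2·2.6791 + 13·3.6040 + 2·46.7226 = 145.6559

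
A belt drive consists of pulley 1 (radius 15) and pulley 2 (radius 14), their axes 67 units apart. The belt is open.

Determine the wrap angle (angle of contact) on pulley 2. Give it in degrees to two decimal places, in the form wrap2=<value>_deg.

open belt: β = asin((r2−r1)/C) = asin(-1/67) = -0.8552°
wrap1 = π − 2β = 181.7104°
wrap2 = π + 2β = 178.2896°

wrap2=178.29_deg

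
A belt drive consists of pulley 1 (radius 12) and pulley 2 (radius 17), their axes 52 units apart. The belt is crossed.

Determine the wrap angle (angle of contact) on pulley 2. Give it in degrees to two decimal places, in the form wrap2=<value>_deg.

wrap2=247.79_deg

crossed belt: β = asin((r1+r2)/C) = asin(29/52) = 33.8964°
wrap1 = wrap2 = π + 2β = 247.7927°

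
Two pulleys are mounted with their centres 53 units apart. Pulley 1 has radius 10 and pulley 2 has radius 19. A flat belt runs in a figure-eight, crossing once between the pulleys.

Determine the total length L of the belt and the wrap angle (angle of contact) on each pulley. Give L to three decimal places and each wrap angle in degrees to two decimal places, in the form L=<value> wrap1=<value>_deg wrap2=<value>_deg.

L=213.411 wrap1=246.35_deg wrap2=246.35_deg

crossed belt: β = asin((r1+r2)/C) = asin(29/53) = 33.1731°
wrap1 = wrap2 = π + 2β = 246.3461°
tangent length = C·cosβ = 44.3621
L = (r1+r2)·wrap + 2·C·cosβ = 29·4.2996 + 2·44.3621 = 213.4113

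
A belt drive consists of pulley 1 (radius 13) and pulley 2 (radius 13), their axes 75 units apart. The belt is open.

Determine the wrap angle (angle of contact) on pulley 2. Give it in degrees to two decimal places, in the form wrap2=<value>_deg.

wrap2=180.00_deg

open belt: β = asin((r2−r1)/C) = asin(0/75) = 0.0000°
wrap1 = π − 2β = 180.0000°
wrap2 = π + 2β = 180.0000°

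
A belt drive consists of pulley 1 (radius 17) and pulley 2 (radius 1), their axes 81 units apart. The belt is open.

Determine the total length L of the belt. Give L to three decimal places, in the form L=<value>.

open belt: β = asin((r2−r1)/C) = asin(-16/81) = -11.3926°
wrap1 = π − 2β = 202.7852°
wrap2 = π + 2β = 157.2148°
tangent length = C·cosβ = 79.4040
L = r1·wrap1 + r2·wrap2 + 2·C·cosβ = 17·3.5393 + 1·2.7439 + 2·79.4040 = 221.7196

L=221.720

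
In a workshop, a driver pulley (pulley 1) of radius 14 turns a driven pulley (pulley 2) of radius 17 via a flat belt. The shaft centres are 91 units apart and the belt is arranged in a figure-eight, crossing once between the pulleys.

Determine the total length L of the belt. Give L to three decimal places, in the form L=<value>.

L=290.056

crossed belt: β = asin((r1+r2)/C) = asin(31/91) = 19.9170°
wrap1 = wrap2 = π + 2β = 219.8341°
tangent length = C·cosβ = 85.5570
L = (r1+r2)·wrap + 2·C·cosβ = 31·3.8368 + 2·85.5570 = 290.0557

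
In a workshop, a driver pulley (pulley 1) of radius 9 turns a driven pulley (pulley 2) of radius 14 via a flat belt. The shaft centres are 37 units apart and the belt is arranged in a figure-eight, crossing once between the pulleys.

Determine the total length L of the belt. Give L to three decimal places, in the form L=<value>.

L=161.079

crossed belt: β = asin((r1+r2)/C) = asin(23/37) = 38.4347°
wrap1 = wrap2 = π + 2β = 256.8693°
tangent length = C·cosβ = 28.9828
L = (r1+r2)·wrap + 2·C·cosβ = 23·4.4832 + 2·28.9828 = 161.0795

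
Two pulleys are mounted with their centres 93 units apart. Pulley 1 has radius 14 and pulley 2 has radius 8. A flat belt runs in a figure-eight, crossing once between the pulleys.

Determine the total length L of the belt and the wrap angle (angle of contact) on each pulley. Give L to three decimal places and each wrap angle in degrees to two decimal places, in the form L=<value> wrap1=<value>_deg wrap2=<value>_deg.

crossed belt: β = asin((r1+r2)/C) = asin(22/93) = 13.6835°
wrap1 = wrap2 = π + 2β = 207.3671°
tangent length = C·cosβ = 90.3604
L = (r1+r2)·wrap + 2·C·cosβ = 22·3.6192 + 2·90.3604 = 260.3440

L=260.344 wrap1=207.37_deg wrap2=207.37_deg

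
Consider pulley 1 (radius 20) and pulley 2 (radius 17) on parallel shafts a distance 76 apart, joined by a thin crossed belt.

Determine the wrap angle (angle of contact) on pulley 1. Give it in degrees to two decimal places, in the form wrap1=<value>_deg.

wrap1=238.27_deg

crossed belt: β = asin((r1+r2)/C) = asin(37/76) = 29.1332°
wrap1 = wrap2 = π + 2β = 238.2665°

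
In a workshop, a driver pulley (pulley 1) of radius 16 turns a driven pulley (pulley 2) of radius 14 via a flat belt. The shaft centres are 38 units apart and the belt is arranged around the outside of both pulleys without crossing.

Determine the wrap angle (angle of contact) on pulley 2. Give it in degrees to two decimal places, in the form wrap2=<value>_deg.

wrap2=173.97_deg

open belt: β = asin((r2−r1)/C) = asin(-2/38) = -3.0170°
wrap1 = π − 2β = 186.0339°
wrap2 = π + 2β = 173.9661°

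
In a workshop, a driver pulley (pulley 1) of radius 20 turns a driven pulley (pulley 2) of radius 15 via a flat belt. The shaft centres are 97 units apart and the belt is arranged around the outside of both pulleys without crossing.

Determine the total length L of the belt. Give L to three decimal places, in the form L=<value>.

open belt: β = asin((r2−r1)/C) = asin(-5/97) = -2.9547°
wrap1 = π − 2β = 185.9094°
wrap2 = π + 2β = 174.0906°
tangent length = C·cosβ = 96.8710
L = r1·wrap1 + r2·wrap2 + 2·C·cosβ = 20·3.2447 + 15·3.0385 + 2·96.8710 = 304.2135

L=304.214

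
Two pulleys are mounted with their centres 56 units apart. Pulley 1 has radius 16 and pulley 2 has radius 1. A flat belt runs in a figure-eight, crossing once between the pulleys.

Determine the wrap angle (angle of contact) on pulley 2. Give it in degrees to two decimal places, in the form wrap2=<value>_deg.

crossed belt: β = asin((r1+r2)/C) = asin(17/56) = 17.6722°
wrap1 = wrap2 = π + 2β = 215.3445°

wrap2=215.34_deg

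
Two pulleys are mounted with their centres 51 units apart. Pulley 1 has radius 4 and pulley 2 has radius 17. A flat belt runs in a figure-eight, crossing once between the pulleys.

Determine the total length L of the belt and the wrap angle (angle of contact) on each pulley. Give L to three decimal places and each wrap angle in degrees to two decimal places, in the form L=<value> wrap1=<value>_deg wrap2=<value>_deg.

crossed belt: β = asin((r1+r2)/C) = asin(21/51) = 24.3157°
wrap1 = wrap2 = π + 2β = 228.6315°
tangent length = C·cosβ = 46.4758
L = (r1+r2)·wrap + 2·C·cosβ = 21·3.9904 + 2·46.4758 = 176.7494

L=176.749 wrap1=228.63_deg wrap2=228.63_deg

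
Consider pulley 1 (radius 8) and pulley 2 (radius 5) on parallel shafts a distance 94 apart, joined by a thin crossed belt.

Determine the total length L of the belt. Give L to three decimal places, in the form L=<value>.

crossed belt: β = asin((r1+r2)/C) = asin(13/94) = 7.9494°
wrap1 = wrap2 = π + 2β = 195.8987°
tangent length = C·cosβ = 93.0967
L = (r1+r2)·wrap + 2·C·cosβ = 13·3.4191 + 2·93.0967 = 230.6415

L=230.641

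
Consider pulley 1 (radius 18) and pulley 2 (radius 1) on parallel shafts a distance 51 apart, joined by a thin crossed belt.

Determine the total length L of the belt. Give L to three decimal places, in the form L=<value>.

crossed belt: β = asin((r1+r2)/C) = asin(19/51) = 21.8729°
wrap1 = wrap2 = π + 2β = 223.7458°
tangent length = C·cosβ = 47.3286
L = (r1+r2)·wrap + 2·C·cosβ = 19·3.9051 + 2·47.3286 = 168.8542

L=168.854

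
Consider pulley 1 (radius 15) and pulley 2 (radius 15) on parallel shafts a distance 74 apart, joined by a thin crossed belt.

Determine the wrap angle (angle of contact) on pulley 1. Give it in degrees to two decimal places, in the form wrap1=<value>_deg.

wrap1=227.83_deg

crossed belt: β = asin((r1+r2)/C) = asin(30/74) = 23.9165°
wrap1 = wrap2 = π + 2β = 227.8331°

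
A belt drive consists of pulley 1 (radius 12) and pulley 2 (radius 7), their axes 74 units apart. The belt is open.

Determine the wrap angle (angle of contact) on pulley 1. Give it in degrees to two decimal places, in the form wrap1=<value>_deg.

open belt: β = asin((r2−r1)/C) = asin(-5/74) = -3.8743°
wrap1 = π − 2β = 187.7486°
wrap2 = π + 2β = 172.2514°

wrap1=187.75_deg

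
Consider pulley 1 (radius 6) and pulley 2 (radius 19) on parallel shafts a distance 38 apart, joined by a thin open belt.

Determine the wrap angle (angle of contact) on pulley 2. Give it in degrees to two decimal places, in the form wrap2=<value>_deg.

wrap2=220.01_deg

open belt: β = asin((r2−r1)/C) = asin(13/38) = 20.0052°
wrap1 = π − 2β = 139.9896°
wrap2 = π + 2β = 220.0104°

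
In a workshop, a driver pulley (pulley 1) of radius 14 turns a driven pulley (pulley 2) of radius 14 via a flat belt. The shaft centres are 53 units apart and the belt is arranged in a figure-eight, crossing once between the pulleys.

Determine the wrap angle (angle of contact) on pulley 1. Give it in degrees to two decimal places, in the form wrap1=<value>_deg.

crossed belt: β = asin((r1+r2)/C) = asin(28/53) = 31.8908°
wrap1 = wrap2 = π + 2β = 243.7816°

wrap1=243.78_deg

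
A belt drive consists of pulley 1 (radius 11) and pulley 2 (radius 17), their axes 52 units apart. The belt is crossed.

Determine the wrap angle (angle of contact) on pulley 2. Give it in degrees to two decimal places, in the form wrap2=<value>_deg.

crossed belt: β = asin((r1+r2)/C) = asin(28/52) = 32.5790°
wrap1 = wrap2 = π + 2β = 245.1579°

wrap2=245.16_deg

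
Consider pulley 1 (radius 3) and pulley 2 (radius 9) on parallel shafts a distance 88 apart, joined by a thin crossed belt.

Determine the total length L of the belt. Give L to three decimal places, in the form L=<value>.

L=215.338

crossed belt: β = asin((r1+r2)/C) = asin(12/88) = 7.8375°
wrap1 = wrap2 = π + 2β = 195.6750°
tangent length = C·cosβ = 87.1780
L = (r1+r2)·wrap + 2·C·cosβ = 12·3.4152 + 2·87.1780 = 215.3380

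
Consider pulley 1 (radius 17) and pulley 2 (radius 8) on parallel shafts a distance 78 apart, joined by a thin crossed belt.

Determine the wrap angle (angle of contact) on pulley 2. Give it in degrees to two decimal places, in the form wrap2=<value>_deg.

crossed belt: β = asin((r1+r2)/C) = asin(25/78) = 18.6939°
wrap1 = wrap2 = π + 2β = 217.3879°

wrap2=217.39_deg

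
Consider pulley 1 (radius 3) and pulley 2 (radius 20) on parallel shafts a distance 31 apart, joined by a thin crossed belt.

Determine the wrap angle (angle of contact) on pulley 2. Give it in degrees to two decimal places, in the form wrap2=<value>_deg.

crossed belt: β = asin((r1+r2)/C) = asin(23/31) = 47.8966°
wrap1 = wrap2 = π + 2β = 275.7931°

wrap2=275.79_deg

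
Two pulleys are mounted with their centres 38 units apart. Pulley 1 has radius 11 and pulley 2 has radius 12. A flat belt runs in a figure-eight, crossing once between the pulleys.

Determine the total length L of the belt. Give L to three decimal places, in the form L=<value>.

L=162.659

crossed belt: β = asin((r1+r2)/C) = asin(23/38) = 37.2478°
wrap1 = wrap2 = π + 2β = 254.4956°
tangent length = C·cosβ = 30.2490
L = (r1+r2)·wrap + 2·C·cosβ = 23·4.4418 + 2·30.2490 = 162.6590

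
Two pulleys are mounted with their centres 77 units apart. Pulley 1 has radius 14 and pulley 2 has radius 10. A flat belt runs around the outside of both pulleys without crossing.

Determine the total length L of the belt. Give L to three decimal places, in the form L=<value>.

L=229.606

open belt: β = asin((r2−r1)/C) = asin(-4/77) = -2.9777°
wrap1 = π − 2β = 185.9555°
wrap2 = π + 2β = 174.0445°
tangent length = C·cosβ = 76.8960
L = r1·wrap1 + r2·wrap2 + 2·C·cosβ = 14·3.2455 + 10·3.0376 + 2·76.8960 = 229.6061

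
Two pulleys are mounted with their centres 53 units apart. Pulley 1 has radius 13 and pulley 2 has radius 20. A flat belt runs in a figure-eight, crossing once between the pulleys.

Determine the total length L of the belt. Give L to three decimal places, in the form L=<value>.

crossed belt: β = asin((r1+r2)/C) = asin(33/53) = 38.5093°
wrap1 = wrap2 = π + 2β = 257.0186°
tangent length = C·cosβ = 41.4729
L = (r1+r2)·wrap + 2·C·cosβ = 33·4.4858 + 2·41.4729 = 230.9778

L=230.978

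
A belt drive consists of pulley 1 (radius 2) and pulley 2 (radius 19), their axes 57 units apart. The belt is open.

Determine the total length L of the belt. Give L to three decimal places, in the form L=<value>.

L=185.082

open belt: β = asin((r2−r1)/C) = asin(17/57) = 17.3523°
wrap1 = π − 2β = 145.2955°
wrap2 = π + 2β = 214.7045°
tangent length = C·cosβ = 54.4059
L = r1·wrap1 + r2·wrap2 + 2·C·cosβ = 2·2.5359 + 19·3.7473 + 2·54.4059 = 185.0822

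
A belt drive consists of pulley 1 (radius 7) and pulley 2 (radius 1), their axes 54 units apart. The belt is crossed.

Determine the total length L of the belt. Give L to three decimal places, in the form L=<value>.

crossed belt: β = asin((r1+r2)/C) = asin(8/54) = 8.5196°
wrap1 = wrap2 = π + 2β = 197.0392°
tangent length = C·cosβ = 53.4041
L = (r1+r2)·wrap + 2·C·cosβ = 8·3.4390 + 2·53.4041 = 134.3201

L=134.320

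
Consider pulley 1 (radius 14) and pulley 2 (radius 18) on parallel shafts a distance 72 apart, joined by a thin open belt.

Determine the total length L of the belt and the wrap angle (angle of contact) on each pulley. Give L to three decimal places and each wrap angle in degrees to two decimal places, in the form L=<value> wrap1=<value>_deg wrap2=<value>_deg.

L=244.753 wrap1=173.63_deg wrap2=186.37_deg

open belt: β = asin((r2−r1)/C) = asin(4/72) = 3.1847°
wrap1 = π − 2β = 173.6305°
wrap2 = π + 2β = 186.3695°
tangent length = C·cosβ = 71.8888
L = r1·wrap1 + r2·wrap2 + 2·C·cosβ = 14·3.0304 + 18·3.2528 + 2·71.8888 = 244.7532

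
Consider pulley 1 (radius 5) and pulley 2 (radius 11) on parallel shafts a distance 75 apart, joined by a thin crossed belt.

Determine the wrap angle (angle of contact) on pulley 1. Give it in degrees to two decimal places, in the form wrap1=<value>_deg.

wrap1=204.64_deg

crossed belt: β = asin((r1+r2)/C) = asin(16/75) = 12.3178°
wrap1 = wrap2 = π + 2β = 204.6355°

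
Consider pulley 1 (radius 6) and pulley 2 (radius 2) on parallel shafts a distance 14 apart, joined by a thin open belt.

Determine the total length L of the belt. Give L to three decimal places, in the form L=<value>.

L=54.284

open belt: β = asin((r2−r1)/C) = asin(-4/14) = -16.6015°
wrap1 = π − 2β = 213.2031°
wrap2 = π + 2β = 146.7969°
tangent length = C·cosβ = 13.4164
L = r1·wrap1 + r2·wrap2 + 2·C·cosβ = 6·3.7211 + 2·2.5621 + 2·13.4164 = 54.2836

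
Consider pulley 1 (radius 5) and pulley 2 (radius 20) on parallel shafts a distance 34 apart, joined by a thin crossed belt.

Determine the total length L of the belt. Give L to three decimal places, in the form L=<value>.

crossed belt: β = asin((r1+r2)/C) = asin(25/34) = 47.3321°
wrap1 = wrap2 = π + 2β = 274.6641°
tangent length = C·cosβ = 23.0434
L = (r1+r2)·wrap + 2·C·cosβ = 25·4.7938 + 2·23.0434 = 165.9317

L=165.932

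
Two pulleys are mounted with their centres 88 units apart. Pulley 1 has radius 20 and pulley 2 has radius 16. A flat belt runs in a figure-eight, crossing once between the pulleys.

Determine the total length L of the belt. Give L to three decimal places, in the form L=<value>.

L=304.041

crossed belt: β = asin((r1+r2)/C) = asin(36/88) = 24.1477°
wrap1 = wrap2 = π + 2β = 228.2955°
tangent length = C·cosβ = 80.2994
L = (r1+r2)·wrap + 2·C·cosβ = 36·3.9845 + 2·80.2994 = 304.0412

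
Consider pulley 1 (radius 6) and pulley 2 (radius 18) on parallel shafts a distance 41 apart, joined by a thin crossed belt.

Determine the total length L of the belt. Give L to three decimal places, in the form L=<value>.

L=171.897

crossed belt: β = asin((r1+r2)/C) = asin(24/41) = 35.8288°
wrap1 = wrap2 = π + 2β = 251.6577°
tangent length = C·cosβ = 33.2415
L = (r1+r2)·wrap + 2·C·cosβ = 24·4.3923 + 2·33.2415 = 171.8972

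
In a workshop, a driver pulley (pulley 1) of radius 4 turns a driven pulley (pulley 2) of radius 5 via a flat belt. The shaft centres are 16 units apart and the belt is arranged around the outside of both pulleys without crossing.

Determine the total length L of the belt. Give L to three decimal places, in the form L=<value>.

open belt: β = asin((r2−r1)/C) = asin(1/16) = 3.5833°
wrap1 = π − 2β = 172.8334°
wrap2 = π + 2β = 187.1666°
tangent length = C·cosβ = 15.9687
L = r1·wrap1 + r2·wrap2 + 2·C·cosβ = 4·3.0165 + 5·3.2667 + 2·15.9687 = 60.3369

L=60.337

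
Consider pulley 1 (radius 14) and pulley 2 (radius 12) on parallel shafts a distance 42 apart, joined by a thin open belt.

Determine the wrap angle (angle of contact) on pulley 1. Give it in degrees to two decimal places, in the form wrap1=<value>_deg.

wrap1=185.46_deg

open belt: β = asin((r2−r1)/C) = asin(-2/42) = -2.7294°
wrap1 = π − 2β = 185.4588°
wrap2 = π + 2β = 174.5412°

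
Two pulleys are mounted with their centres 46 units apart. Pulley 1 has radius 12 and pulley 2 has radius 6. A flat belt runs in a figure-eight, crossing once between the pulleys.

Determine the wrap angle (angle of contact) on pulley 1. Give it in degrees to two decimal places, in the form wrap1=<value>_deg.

crossed belt: β = asin((r1+r2)/C) = asin(18/46) = 23.0357°
wrap1 = wrap2 = π + 2β = 226.0714°

wrap1=226.07_deg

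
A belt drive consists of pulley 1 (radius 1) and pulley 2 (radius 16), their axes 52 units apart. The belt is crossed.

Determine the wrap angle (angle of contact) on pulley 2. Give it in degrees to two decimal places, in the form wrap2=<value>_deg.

wrap2=218.16_deg

crossed belt: β = asin((r1+r2)/C) = asin(17/52) = 19.0821°
wrap1 = wrap2 = π + 2β = 218.1642°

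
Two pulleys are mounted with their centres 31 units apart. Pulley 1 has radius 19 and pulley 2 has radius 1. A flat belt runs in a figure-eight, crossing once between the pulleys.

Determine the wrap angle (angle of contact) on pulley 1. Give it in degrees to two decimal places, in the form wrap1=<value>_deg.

crossed belt: β = asin((r1+r2)/C) = asin(20/31) = 40.1778°
wrap1 = wrap2 = π + 2β = 260.3555°

wrap1=260.36_deg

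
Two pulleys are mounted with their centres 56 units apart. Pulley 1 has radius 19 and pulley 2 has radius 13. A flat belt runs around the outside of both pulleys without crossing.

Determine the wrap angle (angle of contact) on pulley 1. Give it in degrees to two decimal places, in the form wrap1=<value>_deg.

wrap1=192.30_deg

open belt: β = asin((r2−r1)/C) = asin(-6/56) = -6.1506°
wrap1 = π − 2β = 192.3013°
wrap2 = π + 2β = 167.6987°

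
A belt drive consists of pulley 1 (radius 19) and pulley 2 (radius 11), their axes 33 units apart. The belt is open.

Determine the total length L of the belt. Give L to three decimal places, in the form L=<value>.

open belt: β = asin((r2−r1)/C) = asin(-8/33) = -14.0297°
wrap1 = π − 2β = 208.0593°
wrap2 = π + 2β = 151.9407°
tangent length = C·cosβ = 32.0156
L = r1·wrap1 + r2·wrap2 + 2·C·cosβ = 19·3.6313 + 11·2.6519 + 2·32.0156 = 162.1968

L=162.197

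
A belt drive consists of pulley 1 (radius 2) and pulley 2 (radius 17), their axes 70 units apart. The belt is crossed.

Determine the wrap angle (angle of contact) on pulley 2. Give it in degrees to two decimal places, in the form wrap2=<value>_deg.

wrap2=211.50_deg

crossed belt: β = asin((r1+r2)/C) = asin(19/70) = 15.7493°
wrap1 = wrap2 = π + 2β = 211.4986°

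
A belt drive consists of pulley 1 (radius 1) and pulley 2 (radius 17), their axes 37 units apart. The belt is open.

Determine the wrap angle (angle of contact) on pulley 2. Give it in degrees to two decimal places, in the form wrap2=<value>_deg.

wrap2=231.24_deg

open belt: β = asin((r2−r1)/C) = asin(16/37) = 25.6220°
wrap1 = π − 2β = 128.7559°
wrap2 = π + 2β = 231.2441°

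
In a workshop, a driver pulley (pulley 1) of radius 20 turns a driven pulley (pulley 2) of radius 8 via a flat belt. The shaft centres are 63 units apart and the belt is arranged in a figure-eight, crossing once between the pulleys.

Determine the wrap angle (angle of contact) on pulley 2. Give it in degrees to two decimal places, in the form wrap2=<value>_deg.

crossed belt: β = asin((r1+r2)/C) = asin(28/63) = 26.3878°
wrap1 = wrap2 = π + 2β = 232.7756°

wrap2=232.78_deg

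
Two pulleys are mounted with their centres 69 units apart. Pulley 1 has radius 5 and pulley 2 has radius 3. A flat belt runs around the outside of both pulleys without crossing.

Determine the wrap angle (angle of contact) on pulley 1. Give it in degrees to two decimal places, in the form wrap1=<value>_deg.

wrap1=183.32_deg

open belt: β = asin((r2−r1)/C) = asin(-2/69) = -1.6610°
wrap1 = π − 2β = 183.3220°
wrap2 = π + 2β = 176.6780°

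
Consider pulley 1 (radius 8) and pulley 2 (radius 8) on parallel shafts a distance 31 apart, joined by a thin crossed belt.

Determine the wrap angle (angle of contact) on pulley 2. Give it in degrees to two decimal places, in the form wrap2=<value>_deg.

crossed belt: β = asin((r1+r2)/C) = asin(16/31) = 31.0730°
wrap1 = wrap2 = π + 2β = 242.1459°

wrap2=242.15_deg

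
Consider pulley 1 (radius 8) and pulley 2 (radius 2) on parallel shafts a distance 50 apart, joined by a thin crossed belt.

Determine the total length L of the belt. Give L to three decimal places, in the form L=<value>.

L=133.423

crossed belt: β = asin((r1+r2)/C) = asin(10/50) = 11.5370°
wrap1 = wrap2 = π + 2β = 203.0739°
tangent length = C·cosβ = 48.9898
L = (r1+r2)·wrap + 2·C·cosβ = 10·3.5443 + 2·48.9898 = 133.4227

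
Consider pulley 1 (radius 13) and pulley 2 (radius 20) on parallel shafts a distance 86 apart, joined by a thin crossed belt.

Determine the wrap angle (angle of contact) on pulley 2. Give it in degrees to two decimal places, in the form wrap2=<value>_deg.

wrap2=225.13_deg

crossed belt: β = asin((r1+r2)/C) = asin(33/86) = 22.5644°
wrap1 = wrap2 = π + 2β = 225.1287°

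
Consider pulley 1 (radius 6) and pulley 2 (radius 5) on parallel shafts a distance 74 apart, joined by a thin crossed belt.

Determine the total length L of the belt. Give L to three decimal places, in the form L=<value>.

L=184.196

crossed belt: β = asin((r1+r2)/C) = asin(11/74) = 8.5486°
wrap1 = wrap2 = π + 2β = 197.0972°
tangent length = C·cosβ = 73.1779
L = (r1+r2)·wrap + 2·C·cosβ = 11·3.4400 + 2·73.1779 = 184.1957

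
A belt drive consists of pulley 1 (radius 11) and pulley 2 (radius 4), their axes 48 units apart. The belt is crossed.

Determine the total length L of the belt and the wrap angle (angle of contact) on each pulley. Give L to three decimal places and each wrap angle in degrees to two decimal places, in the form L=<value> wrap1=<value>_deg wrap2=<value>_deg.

crossed belt: β = asin((r1+r2)/C) = asin(15/48) = 18.2100°
wrap1 = wrap2 = π + 2β = 216.4199°
tangent length = C·cosβ = 45.5961
L = (r1+r2)·wrap + 2·C·cosβ = 15·3.7772 + 2·45.5961 = 147.8507

L=147.851 wrap1=216.42_deg wrap2=216.42_deg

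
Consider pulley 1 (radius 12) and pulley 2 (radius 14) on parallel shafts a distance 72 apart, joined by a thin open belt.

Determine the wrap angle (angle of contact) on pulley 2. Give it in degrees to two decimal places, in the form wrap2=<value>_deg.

wrap2=183.18_deg

open belt: β = asin((r2−r1)/C) = asin(2/72) = 1.5918°
wrap1 = π − 2β = 176.8165°
wrap2 = π + 2β = 183.1835°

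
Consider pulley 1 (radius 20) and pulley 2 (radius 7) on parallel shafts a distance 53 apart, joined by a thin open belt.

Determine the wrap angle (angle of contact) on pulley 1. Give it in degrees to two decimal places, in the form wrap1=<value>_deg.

wrap1=208.40_deg

open belt: β = asin((r2−r1)/C) = asin(-13/53) = -14.1986°
wrap1 = π − 2β = 208.3971°
wrap2 = π + 2β = 151.6029°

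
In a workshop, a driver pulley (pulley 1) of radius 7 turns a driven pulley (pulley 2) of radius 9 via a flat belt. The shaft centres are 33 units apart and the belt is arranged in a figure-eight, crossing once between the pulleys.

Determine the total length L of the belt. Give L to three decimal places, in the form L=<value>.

crossed belt: β = asin((r1+r2)/C) = asin(16/33) = 29.0025°
wrap1 = wrap2 = π + 2β = 238.0051°
tangent length = C·cosβ = 28.8617
L = (r1+r2)·wrap + 2·C·cosβ = 16·4.1540 + 2·28.8617 = 124.1870

L=124.187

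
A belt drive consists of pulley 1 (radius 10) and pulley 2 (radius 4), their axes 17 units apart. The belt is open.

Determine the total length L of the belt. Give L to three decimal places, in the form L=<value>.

open belt: β = asin((r2−r1)/C) = asin(-6/17) = -20.6673°
wrap1 = π − 2β = 221.3346°
wrap2 = π + 2β = 138.6654°
tangent length = C·cosβ = 15.9060
L = r1·wrap1 + r2·wrap2 + 2·C·cosβ = 10·3.8630 + 4·2.4202 + 2·15.9060 = 80.1228

L=80.123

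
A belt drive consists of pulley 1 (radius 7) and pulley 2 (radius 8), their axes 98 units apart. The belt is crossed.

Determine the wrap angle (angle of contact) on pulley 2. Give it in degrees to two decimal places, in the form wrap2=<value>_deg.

wrap2=197.61_deg

crossed belt: β = asin((r1+r2)/C) = asin(15/98) = 8.8044°
wrap1 = wrap2 = π + 2β = 197.6087°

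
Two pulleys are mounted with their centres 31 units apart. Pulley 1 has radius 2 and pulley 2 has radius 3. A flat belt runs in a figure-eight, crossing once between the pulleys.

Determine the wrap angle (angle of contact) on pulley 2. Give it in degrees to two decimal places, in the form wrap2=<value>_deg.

crossed belt: β = asin((r1+r2)/C) = asin(5/31) = 9.2818°
wrap1 = wrap2 = π + 2β = 198.5636°

wrap2=198.56_deg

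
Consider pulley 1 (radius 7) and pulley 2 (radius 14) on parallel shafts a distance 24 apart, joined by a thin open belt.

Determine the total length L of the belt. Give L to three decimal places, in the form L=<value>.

open belt: β = asin((r2−r1)/C) = asin(7/24) = 16.9578°
wrap1 = π − 2β = 146.0845°
wrap2 = π + 2β = 213.9155°
tangent length = C·cosβ = 22.9565
L = r1·wrap1 + r2·wrap2 + 2·C·cosβ = 7·2.5497 + 14·3.7335 + 2·22.9565 = 116.0300

L=116.030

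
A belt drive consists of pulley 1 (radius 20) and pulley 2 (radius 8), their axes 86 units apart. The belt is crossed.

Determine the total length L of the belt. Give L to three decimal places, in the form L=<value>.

crossed belt: β = asin((r1+r2)/C) = asin(28/86) = 19.0008°
wrap1 = wrap2 = π + 2β = 218.0016°
tangent length = C·cosβ = 81.3142
L = (r1+r2)·wrap + 2·C·cosβ = 28·3.8048 + 2·81.3142 = 269.1641

L=269.164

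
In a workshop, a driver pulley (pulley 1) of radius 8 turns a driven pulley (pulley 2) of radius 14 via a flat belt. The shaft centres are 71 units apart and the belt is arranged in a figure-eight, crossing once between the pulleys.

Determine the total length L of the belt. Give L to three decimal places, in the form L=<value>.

L=217.988

crossed belt: β = asin((r1+r2)/C) = asin(22/71) = 18.0507°
wrap1 = wrap2 = π + 2β = 216.1015°
tangent length = C·cosβ = 67.5056
L = (r1+r2)·wrap + 2·C·cosβ = 22·3.7717 + 2·67.5056 = 217.9881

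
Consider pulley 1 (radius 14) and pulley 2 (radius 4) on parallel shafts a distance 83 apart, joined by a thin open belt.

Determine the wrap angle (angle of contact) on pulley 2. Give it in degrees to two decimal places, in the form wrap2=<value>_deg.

open belt: β = asin((r2−r1)/C) = asin(-10/83) = -6.9199°
wrap1 = π − 2β = 193.8398°
wrap2 = π + 2β = 166.1602°

wrap2=166.16_deg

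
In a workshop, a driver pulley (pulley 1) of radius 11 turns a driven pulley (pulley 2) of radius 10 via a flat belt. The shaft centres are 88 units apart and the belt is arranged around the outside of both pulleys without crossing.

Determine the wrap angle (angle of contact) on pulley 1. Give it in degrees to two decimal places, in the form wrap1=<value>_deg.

wrap1=181.30_deg

open belt: β = asin((r2−r1)/C) = asin(-1/88) = -0.6511°
wrap1 = π − 2β = 181.3022°
wrap2 = π + 2β = 178.6978°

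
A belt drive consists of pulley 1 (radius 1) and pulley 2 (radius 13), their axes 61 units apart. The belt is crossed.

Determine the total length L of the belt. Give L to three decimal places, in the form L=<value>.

L=169.210

crossed belt: β = asin((r1+r2)/C) = asin(14/61) = 13.2681°
wrap1 = wrap2 = π + 2β = 206.5362°
tangent length = C·cosβ = 59.3717
L = (r1+r2)·wrap + 2·C·cosβ = 14·3.6047 + 2·59.3717 = 169.2097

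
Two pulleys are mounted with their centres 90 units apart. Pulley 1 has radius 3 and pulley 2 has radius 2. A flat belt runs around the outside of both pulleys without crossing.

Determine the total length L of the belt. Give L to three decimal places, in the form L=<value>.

L=195.719

open belt: β = asin((r2−r1)/C) = asin(-1/90) = -0.6366°
wrap1 = π − 2β = 181.2733°
wrap2 = π + 2β = 178.7267°
tangent length = C·cosβ = 89.9944
L = r1·wrap1 + r2·wrap2 + 2·C·cosβ = 3·3.1638 + 2·3.1194 + 2·89.9944 = 195.7191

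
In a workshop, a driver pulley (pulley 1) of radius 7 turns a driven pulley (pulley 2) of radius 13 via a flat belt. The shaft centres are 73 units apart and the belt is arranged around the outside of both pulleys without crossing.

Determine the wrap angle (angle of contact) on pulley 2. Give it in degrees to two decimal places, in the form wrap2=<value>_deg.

wrap2=189.43_deg

open belt: β = asin((r2−r1)/C) = asin(6/73) = 4.7146°
wrap1 = π − 2β = 170.5709°
wrap2 = π + 2β = 189.4291°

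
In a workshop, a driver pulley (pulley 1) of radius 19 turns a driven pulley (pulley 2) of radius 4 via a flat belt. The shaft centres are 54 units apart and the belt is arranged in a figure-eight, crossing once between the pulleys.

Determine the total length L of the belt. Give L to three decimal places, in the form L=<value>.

L=190.210

crossed belt: β = asin((r1+r2)/C) = asin(23/54) = 25.2093°
wrap1 = wrap2 = π + 2β = 230.4186°
tangent length = C·cosβ = 48.8569
L = (r1+r2)·wrap + 2·C·cosβ = 23·4.0216 + 2·48.8569 = 190.2098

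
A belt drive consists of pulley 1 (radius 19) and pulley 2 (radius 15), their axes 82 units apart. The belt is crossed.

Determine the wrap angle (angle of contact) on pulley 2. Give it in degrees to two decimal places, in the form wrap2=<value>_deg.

wrap2=228.99_deg

crossed belt: β = asin((r1+r2)/C) = asin(34/82) = 24.4963°
wrap1 = wrap2 = π + 2β = 228.9926°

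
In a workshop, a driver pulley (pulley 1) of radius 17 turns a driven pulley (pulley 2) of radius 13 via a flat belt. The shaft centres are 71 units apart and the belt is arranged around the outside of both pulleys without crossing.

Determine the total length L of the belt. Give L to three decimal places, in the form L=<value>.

L=236.473

open belt: β = asin((r2−r1)/C) = asin(-4/71) = -3.2296°
wrap1 = π − 2β = 186.4593°
wrap2 = π + 2β = 173.5407°
tangent length = C·cosβ = 70.8872
L = r1·wrap1 + r2·wrap2 + 2·C·cosβ = 17·3.2543 + 13·3.0289 + 2·70.8872 = 236.4732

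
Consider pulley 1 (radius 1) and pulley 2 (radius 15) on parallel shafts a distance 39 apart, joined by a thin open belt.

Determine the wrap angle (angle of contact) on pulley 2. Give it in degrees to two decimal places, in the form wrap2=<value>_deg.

open belt: β = asin((r2−r1)/C) = asin(14/39) = 21.0372°
wrap1 = π − 2β = 137.9256°
wrap2 = π + 2β = 222.0744°

wrap2=222.07_deg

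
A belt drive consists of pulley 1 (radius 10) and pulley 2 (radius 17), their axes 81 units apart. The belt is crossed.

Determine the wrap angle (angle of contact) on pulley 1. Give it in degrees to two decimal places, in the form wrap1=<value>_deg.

crossed belt: β = asin((r1+r2)/C) = asin(27/81) = 19.4712°
wrap1 = wrap2 = π + 2β = 218.9424°

wrap1=218.94_deg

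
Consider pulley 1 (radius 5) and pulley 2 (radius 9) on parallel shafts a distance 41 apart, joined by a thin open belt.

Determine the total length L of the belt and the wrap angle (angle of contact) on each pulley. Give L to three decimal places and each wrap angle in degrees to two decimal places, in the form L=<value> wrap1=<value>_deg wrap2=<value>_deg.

L=126.373 wrap1=168.80_deg wrap2=191.20_deg

open belt: β = asin((r2−r1)/C) = asin(4/41) = 5.5987°
wrap1 = π − 2β = 168.8025°
wrap2 = π + 2β = 191.1975°
tangent length = C·cosβ = 40.8044
L = r1·wrap1 + r2·wrap2 + 2·C·cosβ = 5·2.9462 + 9·3.3370 + 2·40.8044 = 126.3729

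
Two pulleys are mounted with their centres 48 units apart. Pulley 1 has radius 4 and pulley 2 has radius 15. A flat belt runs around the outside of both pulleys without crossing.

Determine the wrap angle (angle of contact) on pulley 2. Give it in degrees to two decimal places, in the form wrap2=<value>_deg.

wrap2=206.50_deg

open belt: β = asin((r2−r1)/C) = asin(11/48) = 13.2480°
wrap1 = π − 2β = 153.5040°
wrap2 = π + 2β = 206.4960°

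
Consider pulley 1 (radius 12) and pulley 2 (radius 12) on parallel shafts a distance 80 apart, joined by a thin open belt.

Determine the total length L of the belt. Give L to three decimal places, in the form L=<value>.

L=235.398

open belt: β = asin((r2−r1)/C) = asin(0/80) = 0.0000°
wrap1 = π − 2β = 180.0000°
wrap2 = π + 2β = 180.0000°
tangent length = C·cosβ = 80.0000
L = r1·wrap1 + r2·wrap2 + 2·C·cosβ = 12·3.1416 + 12·3.1416 + 2·80.0000 = 235.3982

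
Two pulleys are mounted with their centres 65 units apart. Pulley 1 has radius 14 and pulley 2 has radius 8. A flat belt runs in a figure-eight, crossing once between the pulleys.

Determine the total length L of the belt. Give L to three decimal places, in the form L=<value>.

L=206.635

crossed belt: β = asin((r1+r2)/C) = asin(22/65) = 19.7832°
wrap1 = wrap2 = π + 2β = 219.5663°
tangent length = C·cosβ = 61.1637
L = (r1+r2)·wrap + 2·C·cosβ = 22·3.8322 + 2·61.1637 = 206.6349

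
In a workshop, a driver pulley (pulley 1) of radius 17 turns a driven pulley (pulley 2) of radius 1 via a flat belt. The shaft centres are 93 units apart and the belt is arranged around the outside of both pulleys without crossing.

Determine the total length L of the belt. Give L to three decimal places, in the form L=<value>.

L=245.308

open belt: β = asin((r2−r1)/C) = asin(-16/93) = -9.9066°
wrap1 = π − 2β = 199.8133°
wrap2 = π + 2β = 160.1867°
tangent length = C·cosβ = 91.6133
L = r1·wrap1 + r2·wrap2 + 2·C·cosβ = 17·3.4874 + 1·2.7958 + 2·91.6133 = 245.3082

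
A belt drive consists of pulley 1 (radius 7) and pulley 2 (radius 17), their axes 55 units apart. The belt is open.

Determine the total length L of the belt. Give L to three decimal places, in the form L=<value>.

open belt: β = asin((r2−r1)/C) = asin(10/55) = 10.4757°
wrap1 = π − 2β = 159.0486°
wrap2 = π + 2β = 200.9514°
tangent length = C·cosβ = 54.0833
L = r1·wrap1 + r2·wrap2 + 2·C·cosβ = 7·2.7759 + 17·3.5073 + 2·54.0833 = 187.2215

L=187.221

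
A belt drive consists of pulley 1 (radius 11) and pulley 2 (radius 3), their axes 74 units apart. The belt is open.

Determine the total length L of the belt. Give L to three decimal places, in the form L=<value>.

open belt: β = asin((r2−r1)/C) = asin(-8/74) = -6.2063°
wrap1 = π − 2β = 192.4125°
wrap2 = π + 2β = 167.5875°
tangent length = C·cosβ = 73.5663
L = r1·wrap1 + r2·wrap2 + 2·C·cosβ = 11·3.3582 + 3·2.9250 + 2·73.5663 = 192.8480

L=192.848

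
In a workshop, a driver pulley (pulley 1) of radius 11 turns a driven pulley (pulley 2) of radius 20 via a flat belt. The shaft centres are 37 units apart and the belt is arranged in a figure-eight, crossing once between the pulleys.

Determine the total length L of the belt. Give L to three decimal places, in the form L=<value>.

crossed belt: β = asin((r1+r2)/C) = asin(31/37) = 56.9125°
wrap1 = wrap2 = π + 2β = 293.8250°
tangent length = C·cosβ = 20.1990
L = (r1+r2)·wrap + 2·C·cosβ = 31·5.1282 + 2·20.1990 = 199.3726

L=199.373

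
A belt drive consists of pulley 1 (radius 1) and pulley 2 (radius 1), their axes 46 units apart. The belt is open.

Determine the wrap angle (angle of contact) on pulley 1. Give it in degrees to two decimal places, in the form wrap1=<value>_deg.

wrap1=180.00_deg

open belt: β = asin((r2−r1)/C) = asin(0/46) = 0.0000°
wrap1 = π − 2β = 180.0000°
wrap2 = π + 2β = 180.0000°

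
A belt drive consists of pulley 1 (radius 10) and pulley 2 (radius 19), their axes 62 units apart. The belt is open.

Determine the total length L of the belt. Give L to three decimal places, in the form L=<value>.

open belt: β = asin((r2−r1)/C) = asin(9/62) = 8.3466°
wrap1 = π − 2β = 163.3068°
wrap2 = π + 2β = 196.6932°
tangent length = C·cosβ = 61.3433
L = r1·wrap1 + r2·wrap2 + 2·C·cosβ = 10·2.8502 + 19·3.4329 + 2·61.3433 = 216.4149

L=216.415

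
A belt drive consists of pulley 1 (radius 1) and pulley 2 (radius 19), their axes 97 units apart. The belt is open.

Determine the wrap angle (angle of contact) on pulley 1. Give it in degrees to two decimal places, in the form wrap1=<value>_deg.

wrap1=158.61_deg

open belt: β = asin((r2−r1)/C) = asin(18/97) = 10.6942°
wrap1 = π − 2β = 158.6116°
wrap2 = π + 2β = 201.3884°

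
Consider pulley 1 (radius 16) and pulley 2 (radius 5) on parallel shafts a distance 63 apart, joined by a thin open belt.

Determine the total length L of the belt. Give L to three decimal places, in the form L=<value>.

L=193.899

open belt: β = asin((r2−r1)/C) = asin(-11/63) = -10.0556°
wrap1 = π − 2β = 200.1111°
wrap2 = π + 2β = 159.8889°
tangent length = C·cosβ = 62.0322
L = r1·wrap1 + r2·wrap2 + 2·C·cosβ = 16·3.4926 + 5·2.7906 + 2·62.0322 = 193.8990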